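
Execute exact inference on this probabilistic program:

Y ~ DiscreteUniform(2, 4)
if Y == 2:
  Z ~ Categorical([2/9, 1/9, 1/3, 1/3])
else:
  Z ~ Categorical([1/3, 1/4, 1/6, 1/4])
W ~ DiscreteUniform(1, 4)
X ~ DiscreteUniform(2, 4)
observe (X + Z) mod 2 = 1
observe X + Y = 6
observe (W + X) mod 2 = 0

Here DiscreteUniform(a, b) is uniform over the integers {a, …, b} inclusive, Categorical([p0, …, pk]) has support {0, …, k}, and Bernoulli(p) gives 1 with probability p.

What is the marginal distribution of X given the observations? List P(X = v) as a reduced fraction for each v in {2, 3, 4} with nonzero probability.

P(X=2) = 9/26, P(X=3) = 9/26, P(X=4) = 4/13

Enumerate traces; 12 have nonzero weight after conditioning:
  (Y=2, Z=1, W=2, X=4) weight 1/324
  (Y=2, Z=1, W=4, X=4) weight 1/324
  (Y=2, Z=3, W=2, X=4) weight 1/108
  (Y=2, Z=3, W=4, X=4) weight 1/108
  (Y=3, Z=0, W=1, X=3) weight 1/108
  (Y=3, Z=0, W=3, X=3) weight 1/108
  (Y=3, Z=2, W=1, X=3) weight 1/216
  (Y=3, Z=2, W=3, X=3) weight 1/216
  (Y=4, Z=1, W=2, X=2) weight 1/144
  … 3 more
Group by X:
  weight(X=2) = 1/36
  weight(X=3) = 1/36
  weight(X=4) = 2/81
Total weight = 1/36 + 1/36 + 2/81 = 13/162
P(X=2 | obs) = 1/36 / 13/162 = 9/26
P(X=3 | obs) = 1/36 / 13/162 = 9/26
P(X=4 | obs) = 2/81 / 13/162 = 4/13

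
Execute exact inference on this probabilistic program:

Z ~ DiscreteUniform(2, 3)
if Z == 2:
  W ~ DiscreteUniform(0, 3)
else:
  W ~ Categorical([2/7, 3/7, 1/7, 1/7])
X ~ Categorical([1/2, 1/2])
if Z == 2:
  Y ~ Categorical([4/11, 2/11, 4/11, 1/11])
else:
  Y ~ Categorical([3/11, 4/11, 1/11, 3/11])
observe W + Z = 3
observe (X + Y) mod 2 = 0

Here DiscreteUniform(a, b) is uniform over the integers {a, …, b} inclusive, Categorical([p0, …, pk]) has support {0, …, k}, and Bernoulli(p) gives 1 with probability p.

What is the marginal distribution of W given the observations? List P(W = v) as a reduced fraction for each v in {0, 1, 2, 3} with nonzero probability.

P(W=0) = 8/15, P(W=1) = 7/15

Enumerate traces; 8 have nonzero weight after conditioning:
  (Z=2, W=1, X=0, Y=0) weight 1/44
  (Z=2, W=1, X=0, Y=2) weight 1/44
  (Z=2, W=1, X=1, Y=1) weight 1/88
  (Z=2, W=1, X=1, Y=3) weight 1/176
  (Z=3, W=0, X=0, Y=0) weight 3/154
  (Z=3, W=0, X=0, Y=2) weight 1/154
  (Z=3, W=0, X=1, Y=1) weight 2/77
  (Z=3, W=0, X=1, Y=3) weight 3/154
Group by W:
  weight(W=0) = 1/14
  weight(W=1) = 1/16
Total weight = 1/14 + 1/16 = 15/112
P(W=0 | obs) = 1/14 / 15/112 = 8/15
P(W=1 | obs) = 1/16 / 15/112 = 7/15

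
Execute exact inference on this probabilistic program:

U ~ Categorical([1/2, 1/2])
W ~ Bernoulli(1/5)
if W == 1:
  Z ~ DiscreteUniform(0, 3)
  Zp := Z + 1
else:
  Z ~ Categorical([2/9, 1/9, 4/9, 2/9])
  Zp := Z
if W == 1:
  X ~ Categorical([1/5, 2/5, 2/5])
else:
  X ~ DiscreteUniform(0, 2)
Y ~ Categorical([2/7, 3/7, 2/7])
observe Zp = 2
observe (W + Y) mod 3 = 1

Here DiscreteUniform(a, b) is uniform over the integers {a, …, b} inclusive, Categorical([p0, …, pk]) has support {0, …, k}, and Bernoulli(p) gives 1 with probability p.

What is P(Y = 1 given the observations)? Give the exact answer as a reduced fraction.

P(Y = 1 | obs) = 32/35

Enumerate traces; 12 have nonzero weight after conditioning:
  (U=0, W=0, Z=2, X=0, Y=1) weight 8/315
  (U=0, W=0, Z=2, X=1, Y=1) weight 8/315
  (U=0, W=0, Z=2, X=2, Y=1) weight 8/315
  (U=0, W=1, Z=1, X=0, Y=0) weight 1/700
  (U=0, W=1, Z=1, X=1, Y=0) weight 1/350
  (U=0, W=1, Z=1, X=2, Y=0) weight 1/350
  (U=1, W=0, Z=2, X=0, Y=1) weight 8/315
  (U=1, W=0, Z=2, X=1, Y=1) weight 8/315
  … 4 more
Group by Y:
  weight(Y=0) = 1/70
  weight(Y=1) = 16/105
Total weight = 1/70 + 16/105 = 1/6
P(Y=0 | obs) = 1/70 / 1/6 = 3/35
P(Y=1 | obs) = 16/105 / 1/6 = 32/35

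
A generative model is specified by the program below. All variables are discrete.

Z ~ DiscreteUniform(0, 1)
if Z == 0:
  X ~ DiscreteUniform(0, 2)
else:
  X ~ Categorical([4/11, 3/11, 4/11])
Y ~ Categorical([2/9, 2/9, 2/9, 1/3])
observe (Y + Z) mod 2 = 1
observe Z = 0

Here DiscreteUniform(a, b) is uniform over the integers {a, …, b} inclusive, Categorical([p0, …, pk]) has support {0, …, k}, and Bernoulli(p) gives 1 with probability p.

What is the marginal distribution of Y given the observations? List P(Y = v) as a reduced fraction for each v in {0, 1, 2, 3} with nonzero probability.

Enumerate traces; 6 have nonzero weight after conditioning:
  (Z=0, X=0, Y=1) weight 1/27
  (Z=0, X=0, Y=3) weight 1/18
  (Z=0, X=1, Y=1) weight 1/27
  (Z=0, X=1, Y=3) weight 1/18
  (Z=0, X=2, Y=1) weight 1/27
  (Z=0, X=2, Y=3) weight 1/18
Group by Y:
  weight(Y=1) = 1/9
  weight(Y=3) = 1/6
Total weight = 1/9 + 1/6 = 5/18
P(Y=1 | obs) = 1/9 / 5/18 = 2/5
P(Y=3 | obs) = 1/6 / 5/18 = 3/5

P(Y=1) = 2/5, P(Y=3) = 3/5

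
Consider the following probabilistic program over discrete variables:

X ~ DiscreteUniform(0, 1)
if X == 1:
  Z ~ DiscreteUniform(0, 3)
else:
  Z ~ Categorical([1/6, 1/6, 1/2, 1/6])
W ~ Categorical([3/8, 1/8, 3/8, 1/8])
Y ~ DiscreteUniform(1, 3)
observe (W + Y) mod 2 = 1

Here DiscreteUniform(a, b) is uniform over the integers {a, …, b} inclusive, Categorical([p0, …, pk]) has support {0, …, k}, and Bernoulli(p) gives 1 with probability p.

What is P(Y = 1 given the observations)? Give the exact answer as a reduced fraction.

Enumerate traces; 48 have nonzero weight after conditioning:
  (X=0, Z=0, W=0, Y=1) weight 1/96
  (X=0, Z=0, W=0, Y=3) weight 1/96
  (X=0, Z=0, W=1, Y=2) weight 1/288
  (X=0, Z=0, W=2, Y=1) weight 1/96
  (X=0, Z=0, W=2, Y=3) weight 1/96
  (X=0, Z=0, W=3, Y=2) weight 1/288
  (X=0, Z=1, W=0, Y=1) weight 1/96
  (X=0, Z=1, W=0, Y=3) weight 1/96
  … 40 more
Group by Y:
  weight(Y=1) = 1/4
  weight(Y=2) = 1/12
  weight(Y=3) = 1/4
Total weight = 1/4 + 1/12 + 1/4 = 7/12
P(Y=1 | obs) = 1/4 / 7/12 = 3/7
P(Y=2 | obs) = 1/12 / 7/12 = 1/7
P(Y=3 | obs) = 1/4 / 7/12 = 3/7

P(Y = 1 | obs) = 3/7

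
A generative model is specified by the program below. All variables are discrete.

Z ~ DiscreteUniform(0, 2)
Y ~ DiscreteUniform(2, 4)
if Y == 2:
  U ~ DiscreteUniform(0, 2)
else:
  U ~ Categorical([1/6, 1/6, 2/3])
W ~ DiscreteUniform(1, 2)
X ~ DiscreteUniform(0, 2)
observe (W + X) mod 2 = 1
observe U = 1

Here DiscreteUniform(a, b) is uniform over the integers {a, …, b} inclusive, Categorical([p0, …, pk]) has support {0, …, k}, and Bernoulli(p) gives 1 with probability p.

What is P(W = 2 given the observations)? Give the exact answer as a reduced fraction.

P(W = 2 | obs) = 1/3

Enumerate traces; 27 have nonzero weight after conditioning:
  (Z=0, Y=2, U=1, W=1, X=0) weight 1/162
  (Z=0, Y=2, U=1, W=1, X=2) weight 1/162
  (Z=0, Y=2, U=1, W=2, X=1) weight 1/162
  (Z=0, Y=3, U=1, W=1, X=0) weight 1/324
  (Z=0, Y=3, U=1, W=1, X=2) weight 1/324
  (Z=0, Y=3, U=1, W=2, X=1) weight 1/324
  (Z=0, Y=4, U=1, W=1, X=0) weight 1/324
  (Z=0, Y=4, U=1, W=1, X=2) weight 1/324
  … 19 more
Group by W:
  weight(W=1) = 2/27
  weight(W=2) = 1/27
Total weight = 2/27 + 1/27 = 1/9
P(W=1 | obs) = 2/27 / 1/9 = 2/3
P(W=2 | obs) = 1/27 / 1/9 = 1/3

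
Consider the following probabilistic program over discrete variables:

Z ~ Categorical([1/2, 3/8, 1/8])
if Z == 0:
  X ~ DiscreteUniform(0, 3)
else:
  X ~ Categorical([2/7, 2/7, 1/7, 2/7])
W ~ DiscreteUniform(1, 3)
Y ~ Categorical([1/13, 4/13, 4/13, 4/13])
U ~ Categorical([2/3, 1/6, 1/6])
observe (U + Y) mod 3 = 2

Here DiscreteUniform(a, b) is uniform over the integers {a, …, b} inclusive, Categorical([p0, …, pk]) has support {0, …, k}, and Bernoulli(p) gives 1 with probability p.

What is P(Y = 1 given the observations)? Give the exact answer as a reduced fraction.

P(Y = 1 | obs) = 4/25

Enumerate traces; 144 have nonzero weight after conditioning:
  (Z=0, X=0, W=1, Y=0, U=2) weight 1/1872
  (Z=0, X=0, W=1, Y=1, U=1) weight 1/468
  (Z=0, X=0, W=1, Y=2, U=0) weight 1/117
  (Z=0, X=0, W=1, Y=3, U=2) weight 1/468
  (Z=0, X=0, W=2, Y=0, U=2) weight 1/1872
  (Z=0, X=0, W=2, Y=1, U=1) weight 1/468
  (Z=0, X=0, W=2, Y=2, U=0) weight 1/117
  (Z=0, X=0, W=2, Y=3, U=2) weight 1/468
  … 136 more
Group by Y:
  weight(Y=0) = 1/78
  weight(Y=1) = 2/39
  weight(Y=2) = 8/39
  weight(Y=3) = 2/39
Total weight = 1/78 + 2/39 + 8/39 + 2/39 = 25/78
P(Y=0 | obs) = 1/78 / 25/78 = 1/25
P(Y=1 | obs) = 2/39 / 25/78 = 4/25
P(Y=2 | obs) = 8/39 / 25/78 = 16/25
P(Y=3 | obs) = 2/39 / 25/78 = 4/25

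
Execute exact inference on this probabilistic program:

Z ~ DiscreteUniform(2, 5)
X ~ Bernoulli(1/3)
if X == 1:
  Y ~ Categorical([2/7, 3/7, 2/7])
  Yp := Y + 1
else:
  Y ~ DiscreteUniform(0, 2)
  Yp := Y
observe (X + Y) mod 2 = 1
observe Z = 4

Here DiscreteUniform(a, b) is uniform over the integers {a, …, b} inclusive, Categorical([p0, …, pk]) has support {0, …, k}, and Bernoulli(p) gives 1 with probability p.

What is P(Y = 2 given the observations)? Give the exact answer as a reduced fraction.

P(Y = 2 | obs) = 3/13

Enumerate traces; 3 have nonzero weight after conditioning:
  (Z=4, X=0, Y=1) weight 1/18
  (Z=4, X=1, Y=0) weight 1/42
  (Z=4, X=1, Y=2) weight 1/42
Group by Y:
  weight(Y=0) = 1/42
  weight(Y=1) = 1/18
  weight(Y=2) = 1/42
Total weight = 1/42 + 1/18 + 1/42 = 13/126
P(Y=0 | obs) = 1/42 / 13/126 = 3/13
P(Y=1 | obs) = 1/18 / 13/126 = 7/13
P(Y=2 | obs) = 1/42 / 13/126 = 3/13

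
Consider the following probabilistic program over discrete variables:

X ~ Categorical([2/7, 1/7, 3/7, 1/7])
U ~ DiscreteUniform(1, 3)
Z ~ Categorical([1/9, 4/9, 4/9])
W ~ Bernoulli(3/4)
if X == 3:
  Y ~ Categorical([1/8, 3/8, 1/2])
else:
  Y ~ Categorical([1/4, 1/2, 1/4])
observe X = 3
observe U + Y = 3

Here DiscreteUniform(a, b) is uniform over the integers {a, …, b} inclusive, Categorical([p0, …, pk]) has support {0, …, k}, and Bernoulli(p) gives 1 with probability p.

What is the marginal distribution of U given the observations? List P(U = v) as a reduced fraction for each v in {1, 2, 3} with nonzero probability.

P(U=1) = 1/2, P(U=2) = 3/8, P(U=3) = 1/8

Enumerate traces; 18 have nonzero weight after conditioning:
  (X=3, U=1, Z=0, W=0, Y=2) weight 1/1512
  (X=3, U=1, Z=0, W=1, Y=2) weight 1/504
  (X=3, U=1, Z=1, W=0, Y=2) weight 1/378
  (X=3, U=1, Z=1, W=1, Y=2) weight 1/126
  (X=3, U=1, Z=2, W=0, Y=2) weight 1/378
  (X=3, U=1, Z=2, W=1, Y=2) weight 1/126
  (X=3, U=2, Z=0, W=0, Y=1) weight 1/2016
  (X=3, U=2, Z=0, W=1, Y=1) weight 1/672
  (X=3, U=3, Z=0, W=0, Y=0) weight 1/6048
  … 9 more
Group by U:
  weight(U=1) = 1/42
  weight(U=2) = 1/56
  weight(U=3) = 1/168
Total weight = 1/42 + 1/56 + 1/168 = 1/21
P(U=1 | obs) = 1/42 / 1/21 = 1/2
P(U=2 | obs) = 1/56 / 1/21 = 3/8
P(U=3 | obs) = 1/168 / 1/21 = 1/8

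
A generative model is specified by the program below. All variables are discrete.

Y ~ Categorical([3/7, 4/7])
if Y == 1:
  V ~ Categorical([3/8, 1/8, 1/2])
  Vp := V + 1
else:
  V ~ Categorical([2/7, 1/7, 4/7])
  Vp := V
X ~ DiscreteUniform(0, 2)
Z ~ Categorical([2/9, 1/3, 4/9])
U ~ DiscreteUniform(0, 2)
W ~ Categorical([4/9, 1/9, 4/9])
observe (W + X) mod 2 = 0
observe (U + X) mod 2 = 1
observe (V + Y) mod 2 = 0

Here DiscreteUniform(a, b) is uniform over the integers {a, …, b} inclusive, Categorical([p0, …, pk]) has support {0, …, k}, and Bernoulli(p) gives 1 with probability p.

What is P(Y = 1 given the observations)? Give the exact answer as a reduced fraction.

P(Y = 1 | obs) = 7/43

Enumerate traces; 54 have nonzero weight after conditioning:
  (Y=0, V=0, X=0, Z=0, U=1, W=0) weight 16/11907
  (Y=0, V=0, X=0, Z=0, U=1, W=2) weight 16/11907
  (Y=0, V=0, X=0, Z=1, U=1, W=0) weight 8/3969
  (Y=0, V=0, X=0, Z=1, U=1, W=2) weight 8/3969
  (Y=0, V=0, X=0, Z=2, U=1, W=0) weight 32/11907
  (Y=0, V=0, X=0, Z=2, U=1, W=2) weight 32/11907
  (Y=0, V=0, X=1, Z=0, U=0, W=1) weight 4/11907
  (Y=0, V=0, X=1, Z=0, U=2, W=1) weight 4/11907
  (Y=1, V=1, X=0, Z=0, U=1, W=0) weight 4/5103
  … 45 more
Group by Y:
  weight(Y=0) = 4/49
  weight(Y=1) = 1/63
Total weight = 4/49 + 1/63 = 43/441
P(Y=0 | obs) = 4/49 / 43/441 = 36/43
P(Y=1 | obs) = 1/63 / 43/441 = 7/43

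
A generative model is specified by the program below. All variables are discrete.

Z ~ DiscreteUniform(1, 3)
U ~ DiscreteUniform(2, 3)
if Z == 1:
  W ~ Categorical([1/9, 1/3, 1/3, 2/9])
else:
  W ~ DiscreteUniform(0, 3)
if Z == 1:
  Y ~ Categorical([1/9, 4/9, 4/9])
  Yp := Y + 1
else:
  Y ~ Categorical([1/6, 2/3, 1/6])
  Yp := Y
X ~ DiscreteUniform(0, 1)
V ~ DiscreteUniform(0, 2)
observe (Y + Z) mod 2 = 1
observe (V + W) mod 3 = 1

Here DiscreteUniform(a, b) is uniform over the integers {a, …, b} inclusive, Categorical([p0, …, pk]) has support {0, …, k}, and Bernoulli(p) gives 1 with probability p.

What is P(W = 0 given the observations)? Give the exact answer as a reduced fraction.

Enumerate traces; 80 have nonzero weight after conditioning:
  (Z=1, U=2, W=0, Y=0, X=0, V=1) weight 1/2916
  (Z=1, U=2, W=0, Y=0, X=1, V=1) weight 1/2916
  (Z=1, U=2, W=0, Y=2, X=0, V=1) weight 1/729
  (Z=1, U=2, W=0, Y=2, X=1, V=1) weight 1/729
  (Z=1, U=2, W=1, Y=0, X=0, V=0) weight 1/972
  (Z=1, U=2, W=1, Y=0, X=1, V=0) weight 1/972
  (Z=1, U=2, W=1, Y=2, X=0, V=0) weight 1/243
  (Z=1, U=2, W=1, Y=2, X=1, V=0) weight 1/243
  (Z=1, U=2, W=2, Y=0, X=0, V=2) weight 1/972
  (Z=1, U=2, W=3, Y=0, X=0, V=1) weight 1/1458
  … 70 more
Group by W:
  weight(W=0) = 101/2916
  weight(W=1) = 47/972
  weight(W=2) = 47/972
  weight(W=3) = 121/2916
Total weight = 101/2916 + 47/972 + 47/972 + 121/2916 = 14/81
P(W=0 | obs) = 101/2916 / 14/81 = 101/504
P(W=1 | obs) = 47/972 / 14/81 = 47/168
P(W=2 | obs) = 47/972 / 14/81 = 47/168
P(W=3 | obs) = 121/2916 / 14/81 = 121/504

P(W = 0 | obs) = 101/504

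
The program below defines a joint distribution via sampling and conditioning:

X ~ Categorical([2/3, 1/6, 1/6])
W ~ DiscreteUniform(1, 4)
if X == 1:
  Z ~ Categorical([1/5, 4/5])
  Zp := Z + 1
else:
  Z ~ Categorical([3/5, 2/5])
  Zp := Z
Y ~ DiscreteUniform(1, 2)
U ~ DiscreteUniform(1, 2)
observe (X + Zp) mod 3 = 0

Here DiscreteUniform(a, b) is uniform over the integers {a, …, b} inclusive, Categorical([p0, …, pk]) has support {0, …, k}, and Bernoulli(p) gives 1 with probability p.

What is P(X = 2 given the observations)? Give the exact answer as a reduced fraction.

Enumerate traces; 48 have nonzero weight after conditioning:
  (X=0, W=1, Z=0, Y=1, U=1) weight 1/40
  (X=0, W=1, Z=0, Y=1, U=2) weight 1/40
  (X=0, W=1, Z=0, Y=2, U=1) weight 1/40
  (X=0, W=1, Z=0, Y=2, U=2) weight 1/40
  (X=0, W=2, Z=0, Y=1, U=1) weight 1/40
  (X=0, W=2, Z=0, Y=1, U=2) weight 1/40
  (X=0, W=2, Z=0, Y=2, U=1) weight 1/40
  (X=0, W=2, Z=0, Y=2, U=2) weight 1/40
  (X=1, W=1, Z=1, Y=1, U=1) weight 1/120
  (X=2, W=1, Z=1, Y=1, U=1) weight 1/240
  … 38 more
Group by X:
  weight(X=0) = 2/5
  weight(X=1) = 2/15
  weight(X=2) = 1/15
Total weight = 2/5 + 2/15 + 1/15 = 3/5
P(X=0 | obs) = 2/5 / 3/5 = 2/3
P(X=1 | obs) = 2/15 / 3/5 = 2/9
P(X=2 | obs) = 1/15 / 3/5 = 1/9

P(X = 2 | obs) = 1/9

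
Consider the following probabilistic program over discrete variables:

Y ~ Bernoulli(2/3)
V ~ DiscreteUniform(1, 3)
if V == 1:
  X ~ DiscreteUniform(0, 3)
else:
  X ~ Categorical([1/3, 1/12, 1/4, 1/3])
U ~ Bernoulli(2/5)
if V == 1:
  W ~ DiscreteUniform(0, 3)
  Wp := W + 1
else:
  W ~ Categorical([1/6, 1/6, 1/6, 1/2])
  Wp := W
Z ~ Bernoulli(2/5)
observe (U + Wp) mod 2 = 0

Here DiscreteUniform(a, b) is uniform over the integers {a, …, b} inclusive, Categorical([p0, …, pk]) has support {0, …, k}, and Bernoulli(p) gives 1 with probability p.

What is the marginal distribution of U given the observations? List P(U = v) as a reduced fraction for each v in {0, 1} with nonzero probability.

P(U=0) = 21/43, P(U=1) = 22/43

Enumerate traces; 192 have nonzero weight after conditioning:
  (Y=0, V=1, X=0, U=0, W=1, Z=0) weight 1/400
  (Y=0, V=1, X=0, U=0, W=1, Z=1) weight 1/600
  (Y=0, V=1, X=0, U=0, W=3, Z=0) weight 1/400
  (Y=0, V=1, X=0, U=0, W=3, Z=1) weight 1/600
  (Y=0, V=1, X=0, U=1, W=0, Z=0) weight 1/600
  (Y=0, V=1, X=0, U=1, W=0, Z=1) weight 1/900
  (Y=0, V=1, X=0, U=1, W=2, Z=0) weight 1/600
  (Y=0, V=1, X=0, U=1, W=2, Z=1) weight 1/900
  … 184 more
Group by U:
  weight(U=0) = 7/30
  weight(U=1) = 11/45
Total weight = 7/30 + 11/45 = 43/90
P(U=0 | obs) = 7/30 / 43/90 = 21/43
P(U=1 | obs) = 11/45 / 43/90 = 22/43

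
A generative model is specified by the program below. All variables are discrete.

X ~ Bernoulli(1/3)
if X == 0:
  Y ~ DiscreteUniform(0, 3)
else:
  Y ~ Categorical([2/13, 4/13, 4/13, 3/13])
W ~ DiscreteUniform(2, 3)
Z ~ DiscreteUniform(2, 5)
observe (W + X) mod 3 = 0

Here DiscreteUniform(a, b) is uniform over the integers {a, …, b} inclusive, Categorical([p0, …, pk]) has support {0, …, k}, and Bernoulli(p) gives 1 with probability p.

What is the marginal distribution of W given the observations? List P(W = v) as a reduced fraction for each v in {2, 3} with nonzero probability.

P(W=2) = 1/3, P(W=3) = 2/3

Enumerate traces; 32 have nonzero weight after conditioning:
  (X=0, Y=0, W=3, Z=2) weight 1/48
  (X=0, Y=0, W=3, Z=3) weight 1/48
  (X=0, Y=0, W=3, Z=4) weight 1/48
  (X=0, Y=0, W=3, Z=5) weight 1/48
  (X=0, Y=1, W=3, Z=2) weight 1/48
  (X=0, Y=1, W=3, Z=3) weight 1/48
  (X=0, Y=1, W=3, Z=4) weight 1/48
  (X=0, Y=1, W=3, Z=5) weight 1/48
  (X=1, Y=0, W=2, Z=2) weight 1/156
  … 23 more
Group by W:
  weight(W=2) = 1/6
  weight(W=3) = 1/3
Total weight = 1/6 + 1/3 = 1/2
P(W=2 | obs) = 1/6 / 1/2 = 1/3
P(W=3 | obs) = 1/3 / 1/2 = 2/3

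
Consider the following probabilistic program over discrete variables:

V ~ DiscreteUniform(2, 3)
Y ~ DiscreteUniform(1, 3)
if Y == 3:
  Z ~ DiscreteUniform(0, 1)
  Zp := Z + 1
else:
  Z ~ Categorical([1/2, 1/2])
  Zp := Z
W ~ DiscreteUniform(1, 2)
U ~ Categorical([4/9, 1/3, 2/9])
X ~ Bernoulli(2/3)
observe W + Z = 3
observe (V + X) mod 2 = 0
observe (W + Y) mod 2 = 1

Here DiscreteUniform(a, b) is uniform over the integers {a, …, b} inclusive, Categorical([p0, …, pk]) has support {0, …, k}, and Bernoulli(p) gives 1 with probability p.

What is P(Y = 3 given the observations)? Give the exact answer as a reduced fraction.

Enumerate traces; 12 have nonzero weight after conditioning:
  (V=2, Y=1, Z=1, W=2, U=0, X=0) weight 1/162
  (V=2, Y=1, Z=1, W=2, U=1, X=0) weight 1/216
  (V=2, Y=1, Z=1, W=2, U=2, X=0) weight 1/324
  (V=2, Y=3, Z=1, W=2, U=0, X=0) weight 1/162
  (V=2, Y=3, Z=1, W=2, U=1, X=0) weight 1/216
  (V=2, Y=3, Z=1, W=2, U=2, X=0) weight 1/324
  (V=3, Y=1, Z=1, W=2, U=0, X=1) weight 1/81
  (V=3, Y=1, Z=1, W=2, U=1, X=1) weight 1/108
  … 4 more
Group by Y:
  weight(Y=1) = 1/24
  weight(Y=3) = 1/24
Total weight = 1/24 + 1/24 = 1/12
P(Y=1 | obs) = 1/24 / 1/12 = 1/2
P(Y=3 | obs) = 1/24 / 1/12 = 1/2

P(Y = 3 | obs) = 1/2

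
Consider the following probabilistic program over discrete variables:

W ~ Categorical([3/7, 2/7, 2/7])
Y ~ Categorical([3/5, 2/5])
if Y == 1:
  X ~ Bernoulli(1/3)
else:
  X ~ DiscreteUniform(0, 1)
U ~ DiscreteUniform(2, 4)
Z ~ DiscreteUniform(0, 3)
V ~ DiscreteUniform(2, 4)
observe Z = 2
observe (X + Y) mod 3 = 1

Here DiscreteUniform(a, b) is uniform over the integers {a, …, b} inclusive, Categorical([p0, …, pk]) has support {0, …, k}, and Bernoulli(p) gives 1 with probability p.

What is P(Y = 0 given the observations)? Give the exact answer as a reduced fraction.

P(Y = 0 | obs) = 9/17

Enumerate traces; 54 have nonzero weight after conditioning:
  (W=0, Y=0, X=1, U=2, Z=2, V=2) weight 1/280
  (W=0, Y=0, X=1, U=2, Z=2, V=3) weight 1/280
  (W=0, Y=0, X=1, U=2, Z=2, V=4) weight 1/280
  (W=0, Y=0, X=1, U=3, Z=2, V=2) weight 1/280
  (W=0, Y=0, X=1, U=3, Z=2, V=3) weight 1/280
  (W=0, Y=0, X=1, U=3, Z=2, V=4) weight 1/280
  (W=0, Y=0, X=1, U=4, Z=2, V=2) weight 1/280
  (W=0, Y=0, X=1, U=4, Z=2, V=3) weight 1/280
  (W=0, Y=1, X=0, U=2, Z=2, V=2) weight 1/315
  … 45 more
Group by Y:
  weight(Y=0) = 3/40
  weight(Y=1) = 1/15
Total weight = 3/40 + 1/15 = 17/120
P(Y=0 | obs) = 3/40 / 17/120 = 9/17
P(Y=1 | obs) = 1/15 / 17/120 = 8/17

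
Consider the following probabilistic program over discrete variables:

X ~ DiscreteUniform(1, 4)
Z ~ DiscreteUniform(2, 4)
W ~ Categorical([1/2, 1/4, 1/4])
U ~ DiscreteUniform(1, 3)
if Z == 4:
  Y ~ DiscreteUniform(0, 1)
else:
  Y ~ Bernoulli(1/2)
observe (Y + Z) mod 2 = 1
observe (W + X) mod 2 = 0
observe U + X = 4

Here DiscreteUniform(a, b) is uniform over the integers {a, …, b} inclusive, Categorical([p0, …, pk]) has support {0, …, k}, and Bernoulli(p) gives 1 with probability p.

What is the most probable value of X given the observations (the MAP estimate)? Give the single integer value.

Enumerate traces; 12 have nonzero weight after conditioning:
  (X=1, Z=2, W=1, U=3, Y=1) weight 1/288
  (X=1, Z=3, W=1, U=3, Y=0) weight 1/288
  (X=1, Z=4, W=1, U=3, Y=1) weight 1/288
  (X=2, Z=2, W=0, U=2, Y=1) weight 1/144
  (X=2, Z=2, W=2, U=2, Y=1) weight 1/288
  (X=2, Z=3, W=0, U=2, Y=0) weight 1/144
  (X=2, Z=3, W=2, U=2, Y=0) weight 1/288
  (X=2, Z=4, W=0, U=2, Y=1) weight 1/144
  (X=3, Z=2, W=1, U=1, Y=1) weight 1/288
  … 3 more
Group by X:
  weight(X=1) = 1/96
  weight(X=2) = 1/32
  weight(X=3) = 1/96
Total weight = 1/96 + 1/32 + 1/96 = 5/96
P(X=1 | obs) = 1/96 / 5/96 = 1/5
P(X=2 | obs) = 1/32 / 5/96 = 3/5
P(X=3 | obs) = 1/96 / 5/96 = 1/5
argmax = 2

argmax_v P(X = v | obs) = 2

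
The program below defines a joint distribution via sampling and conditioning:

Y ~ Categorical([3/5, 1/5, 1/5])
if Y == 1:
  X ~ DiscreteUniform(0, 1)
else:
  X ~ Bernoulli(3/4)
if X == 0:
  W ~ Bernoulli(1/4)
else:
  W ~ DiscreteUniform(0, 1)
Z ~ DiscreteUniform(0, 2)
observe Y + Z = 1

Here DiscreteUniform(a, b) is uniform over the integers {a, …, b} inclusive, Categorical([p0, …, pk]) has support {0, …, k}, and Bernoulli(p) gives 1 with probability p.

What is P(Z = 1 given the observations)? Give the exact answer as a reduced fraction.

Enumerate traces; 8 have nonzero weight after conditioning:
  (Y=0, X=0, W=0, Z=1) weight 3/80
  (Y=0, X=0, W=1, Z=1) weight 1/80
  (Y=0, X=1, W=0, Z=1) weight 3/40
  (Y=0, X=1, W=1, Z=1) weight 3/40
  (Y=1, X=0, W=0, Z=0) weight 1/40
  (Y=1, X=0, W=1, Z=0) weight 1/120
  (Y=1, X=1, W=0, Z=0) weight 1/60
  (Y=1, X=1, W=1, Z=0) weight 1/60
Group by Z:
  weight(Z=0) = 1/15
  weight(Z=1) = 1/5
Total weight = 1/15 + 1/5 = 4/15
P(Z=0 | obs) = 1/15 / 4/15 = 1/4
P(Z=1 | obs) = 1/5 / 4/15 = 3/4

P(Z = 1 | obs) = 3/4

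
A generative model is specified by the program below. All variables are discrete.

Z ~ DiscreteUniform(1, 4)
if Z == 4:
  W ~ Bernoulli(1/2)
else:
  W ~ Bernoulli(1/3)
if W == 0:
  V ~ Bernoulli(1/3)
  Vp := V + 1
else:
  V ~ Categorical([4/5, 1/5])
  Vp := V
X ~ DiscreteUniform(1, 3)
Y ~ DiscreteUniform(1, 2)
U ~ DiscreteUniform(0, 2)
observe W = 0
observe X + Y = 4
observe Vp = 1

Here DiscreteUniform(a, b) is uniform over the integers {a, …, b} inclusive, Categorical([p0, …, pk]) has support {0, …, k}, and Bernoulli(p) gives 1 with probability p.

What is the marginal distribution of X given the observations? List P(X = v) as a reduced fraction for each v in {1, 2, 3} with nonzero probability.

P(X=2) = 1/2, P(X=3) = 1/2

Enumerate traces; 24 have nonzero weight after conditioning:
  (Z=1, W=0, V=0, X=2, Y=2, U=0) weight 1/162
  (Z=1, W=0, V=0, X=2, Y=2, U=1) weight 1/162
  (Z=1, W=0, V=0, X=2, Y=2, U=2) weight 1/162
  (Z=1, W=0, V=0, X=3, Y=1, U=0) weight 1/162
  (Z=1, W=0, V=0, X=3, Y=1, U=1) weight 1/162
  (Z=1, W=0, V=0, X=3, Y=1, U=2) weight 1/162
  (Z=2, W=0, V=0, X=2, Y=2, U=0) weight 1/162
  (Z=2, W=0, V=0, X=2, Y=2, U=1) weight 1/162
  … 16 more
Group by X:
  weight(X=2) = 5/72
  weight(X=3) = 5/72
Total weight = 5/72 + 5/72 = 5/36
P(X=2 | obs) = 5/72 / 5/36 = 1/2
P(X=3 | obs) = 5/72 / 5/36 = 1/2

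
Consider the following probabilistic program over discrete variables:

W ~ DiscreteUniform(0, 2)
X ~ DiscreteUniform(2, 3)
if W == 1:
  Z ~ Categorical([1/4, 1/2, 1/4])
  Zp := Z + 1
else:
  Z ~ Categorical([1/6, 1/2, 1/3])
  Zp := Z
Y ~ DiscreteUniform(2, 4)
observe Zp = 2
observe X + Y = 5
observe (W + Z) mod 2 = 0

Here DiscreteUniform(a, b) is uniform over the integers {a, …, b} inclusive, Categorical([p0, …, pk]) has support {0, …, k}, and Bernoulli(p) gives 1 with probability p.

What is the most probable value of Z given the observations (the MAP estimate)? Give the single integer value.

argmax_v P(Z = v | obs) = 2

Enumerate traces; 6 have nonzero weight after conditioning:
  (W=0, X=2, Z=2, Y=3) weight 1/54
  (W=0, X=3, Z=2, Y=2) weight 1/54
  (W=1, X=2, Z=1, Y=3) weight 1/36
  (W=1, X=3, Z=1, Y=2) weight 1/36
  (W=2, X=2, Z=2, Y=3) weight 1/54
  (W=2, X=3, Z=2, Y=2) weight 1/54
Group by Z:
  weight(Z=1) = 1/18
  weight(Z=2) = 2/27
Total weight = 1/18 + 2/27 = 7/54
P(Z=1 | obs) = 1/18 / 7/54 = 3/7
P(Z=2 | obs) = 2/27 / 7/54 = 4/7
argmax = 2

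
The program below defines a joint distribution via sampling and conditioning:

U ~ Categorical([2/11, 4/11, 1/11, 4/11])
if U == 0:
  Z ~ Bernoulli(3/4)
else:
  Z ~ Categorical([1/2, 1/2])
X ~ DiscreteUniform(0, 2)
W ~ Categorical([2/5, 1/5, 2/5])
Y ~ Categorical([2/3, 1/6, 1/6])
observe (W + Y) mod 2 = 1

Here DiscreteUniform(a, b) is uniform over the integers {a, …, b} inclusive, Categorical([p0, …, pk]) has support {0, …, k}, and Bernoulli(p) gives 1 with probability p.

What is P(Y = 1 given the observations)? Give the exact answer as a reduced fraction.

P(Y = 1 | obs) = 4/9

Enumerate traces; 96 have nonzero weight after conditioning:
  (U=0, Z=0, X=0, W=0, Y=1) weight 1/990
  (U=0, Z=0, X=0, W=1, Y=0) weight 1/495
  (U=0, Z=0, X=0, W=1, Y=2) weight 1/1980
  (U=0, Z=0, X=0, W=2, Y=1) weight 1/990
  (U=0, Z=0, X=1, W=0, Y=1) weight 1/990
  (U=0, Z=0, X=1, W=1, Y=0) weight 1/495
  (U=0, Z=0, X=1, W=1, Y=2) weight 1/1980
  (U=0, Z=0, X=1, W=2, Y=1) weight 1/990
  … 88 more
Group by Y:
  weight(Y=0) = 2/15
  weight(Y=1) = 2/15
  weight(Y=2) = 1/30
Total weight = 2/15 + 2/15 + 1/30 = 3/10
P(Y=0 | obs) = 2/15 / 3/10 = 4/9
P(Y=1 | obs) = 2/15 / 3/10 = 4/9
P(Y=2 | obs) = 1/30 / 3/10 = 1/9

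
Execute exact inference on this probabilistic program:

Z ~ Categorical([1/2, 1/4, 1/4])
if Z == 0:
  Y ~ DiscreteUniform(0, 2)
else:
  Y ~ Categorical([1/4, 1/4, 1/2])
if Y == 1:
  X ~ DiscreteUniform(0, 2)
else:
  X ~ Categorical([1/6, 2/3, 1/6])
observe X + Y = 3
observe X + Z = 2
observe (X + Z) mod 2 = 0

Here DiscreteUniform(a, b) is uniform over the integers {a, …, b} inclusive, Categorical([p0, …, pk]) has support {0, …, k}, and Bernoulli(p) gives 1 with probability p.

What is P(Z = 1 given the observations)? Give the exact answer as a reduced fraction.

P(Z = 1 | obs) = 3/5

Enumerate traces; 2 have nonzero weight after conditioning:
  (Z=0, Y=1, X=2) weight 1/18
  (Z=1, Y=2, X=1) weight 1/12
Group by Z:
  weight(Z=0) = 1/18
  weight(Z=1) = 1/12
Total weight = 1/18 + 1/12 = 5/36
P(Z=0 | obs) = 1/18 / 5/36 = 2/5
P(Z=1 | obs) = 1/12 / 5/36 = 3/5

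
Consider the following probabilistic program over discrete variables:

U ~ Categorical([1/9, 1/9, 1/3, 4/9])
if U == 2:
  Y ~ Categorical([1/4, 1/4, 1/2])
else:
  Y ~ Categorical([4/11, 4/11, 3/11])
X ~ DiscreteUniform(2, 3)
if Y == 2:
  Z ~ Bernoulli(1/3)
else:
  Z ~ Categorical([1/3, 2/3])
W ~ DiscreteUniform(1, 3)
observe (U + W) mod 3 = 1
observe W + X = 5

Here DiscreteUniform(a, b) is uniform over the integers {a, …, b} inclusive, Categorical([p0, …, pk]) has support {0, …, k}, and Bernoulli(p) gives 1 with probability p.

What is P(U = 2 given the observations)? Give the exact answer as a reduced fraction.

P(U = 2 | obs) = 3/4

Enumerate traces; 12 have nonzero weight after conditioning:
  (U=1, Y=0, X=2, Z=0, W=3) weight 2/891
  (U=1, Y=0, X=2, Z=1, W=3) weight 4/891
  (U=1, Y=1, X=2, Z=0, W=3) weight 2/891
  (U=1, Y=1, X=2, Z=1, W=3) weight 4/891
  (U=1, Y=2, X=2, Z=0, W=3) weight 1/297
  (U=1, Y=2, X=2, Z=1, W=3) weight 1/594
  (U=2, Y=0, X=3, Z=0, W=2) weight 1/216
  (U=2, Y=0, X=3, Z=1, W=2) weight 1/108
  … 4 more
Group by U:
  weight(U=1) = 1/54
  weight(U=2) = 1/18
Total weight = 1/54 + 1/18 = 2/27
P(U=1 | obs) = 1/54 / 2/27 = 1/4
P(U=2 | obs) = 1/18 / 2/27 = 3/4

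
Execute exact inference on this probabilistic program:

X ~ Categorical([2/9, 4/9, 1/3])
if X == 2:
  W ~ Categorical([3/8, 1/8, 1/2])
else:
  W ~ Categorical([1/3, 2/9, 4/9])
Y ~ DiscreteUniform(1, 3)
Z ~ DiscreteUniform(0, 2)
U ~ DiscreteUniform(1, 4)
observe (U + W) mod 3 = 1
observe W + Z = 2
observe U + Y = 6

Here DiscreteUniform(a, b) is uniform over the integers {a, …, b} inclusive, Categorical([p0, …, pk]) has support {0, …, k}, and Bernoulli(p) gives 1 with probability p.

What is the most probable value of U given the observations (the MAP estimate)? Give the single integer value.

Enumerate traces; 6 have nonzero weight after conditioning:
  (X=0, W=0, Y=2, Z=2, U=4) weight 1/486
  (X=0, W=1, Y=3, Z=1, U=3) weight 1/729
  (X=1, W=0, Y=2, Z=2, U=4) weight 1/243
  (X=1, W=1, Y=3, Z=1, U=3) weight 2/729
  (X=2, W=0, Y=2, Z=2, U=4) weight 1/288
  (X=2, W=1, Y=3, Z=1, U=3) weight 1/864
Group by U:
  weight(U=3) = 41/7776
  weight(U=4) = 25/2592
Total weight = 41/7776 + 25/2592 = 29/1944
P(U=3 | obs) = 41/7776 / 29/1944 = 41/116
P(U=4 | obs) = 25/2592 / 29/1944 = 75/116
argmax = 4

argmax_v P(U = v | obs) = 4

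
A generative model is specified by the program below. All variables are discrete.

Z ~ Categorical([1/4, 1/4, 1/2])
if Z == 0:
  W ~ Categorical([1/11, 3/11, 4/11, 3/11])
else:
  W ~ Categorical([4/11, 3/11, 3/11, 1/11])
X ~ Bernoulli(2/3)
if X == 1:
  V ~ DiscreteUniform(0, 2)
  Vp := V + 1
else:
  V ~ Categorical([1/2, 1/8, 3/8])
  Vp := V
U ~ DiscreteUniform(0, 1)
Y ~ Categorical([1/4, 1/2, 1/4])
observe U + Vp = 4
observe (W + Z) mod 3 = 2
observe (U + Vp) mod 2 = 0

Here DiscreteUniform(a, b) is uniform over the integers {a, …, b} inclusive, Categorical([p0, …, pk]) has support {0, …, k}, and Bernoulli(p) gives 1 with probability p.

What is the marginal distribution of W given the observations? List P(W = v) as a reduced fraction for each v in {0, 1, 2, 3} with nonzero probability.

P(W=0) = 8/17, P(W=1) = 3/17, P(W=2) = 4/17, P(W=3) = 2/17

Enumerate traces; 12 have nonzero weight after conditioning:
  (Z=0, W=2, X=1, V=2, U=1, Y=0) weight 1/396
  (Z=0, W=2, X=1, V=2, U=1, Y=1) weight 1/198
  (Z=0, W=2, X=1, V=2, U=1, Y=2) weight 1/396
  (Z=1, W=1, X=1, V=2, U=1, Y=0) weight 1/528
  (Z=1, W=1, X=1, V=2, U=1, Y=1) weight 1/264
  (Z=1, W=1, X=1, V=2, U=1, Y=2) weight 1/528
  (Z=2, W=0, X=1, V=2, U=1, Y=0) weight 1/198
  (Z=2, W=0, X=1, V=2, U=1, Y=1) weight 1/99
  (Z=2, W=3, X=1, V=2, U=1, Y=0) weight 1/792
  … 3 more
Group by W:
  weight(W=0) = 2/99
  weight(W=1) = 1/132
  weight(W=2) = 1/99
  weight(W=3) = 1/198
Total weight = 2/99 + 1/132 + 1/99 + 1/198 = 17/396
P(W=0 | obs) = 2/99 / 17/396 = 8/17
P(W=1 | obs) = 1/132 / 17/396 = 3/17
P(W=2 | obs) = 1/99 / 17/396 = 4/17
P(W=3 | obs) = 1/198 / 17/396 = 2/17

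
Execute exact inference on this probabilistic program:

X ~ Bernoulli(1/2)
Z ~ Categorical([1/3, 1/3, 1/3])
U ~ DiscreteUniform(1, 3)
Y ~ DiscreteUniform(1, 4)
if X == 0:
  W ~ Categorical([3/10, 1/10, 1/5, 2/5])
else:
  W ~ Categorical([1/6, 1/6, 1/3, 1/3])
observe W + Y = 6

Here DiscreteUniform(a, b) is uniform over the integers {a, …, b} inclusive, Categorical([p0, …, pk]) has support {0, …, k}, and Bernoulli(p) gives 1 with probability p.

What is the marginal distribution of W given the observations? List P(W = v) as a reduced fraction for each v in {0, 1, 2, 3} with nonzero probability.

Enumerate traces; 36 have nonzero weight after conditioning:
  (X=0, Z=0, U=1, Y=3, W=3) weight 1/180
  (X=0, Z=0, U=1, Y=4, W=2) weight 1/360
  (X=0, Z=0, U=2, Y=3, W=3) weight 1/180
  (X=0, Z=0, U=2, Y=4, W=2) weight 1/360
  (X=0, Z=0, U=3, Y=3, W=3) weight 1/180
  (X=0, Z=0, U=3, Y=4, W=2) weight 1/360
  (X=0, Z=1, U=1, Y=3, W=3) weight 1/180
  (X=0, Z=1, U=1, Y=4, W=2) weight 1/360
  … 28 more
Group by W:
  weight(W=2) = 1/15
  weight(W=3) = 11/120
Total weight = 1/15 + 11/120 = 19/120
P(W=2 | obs) = 1/15 / 19/120 = 8/19
P(W=3 | obs) = 11/120 / 19/120 = 11/19

P(W=2) = 8/19, P(W=3) = 11/19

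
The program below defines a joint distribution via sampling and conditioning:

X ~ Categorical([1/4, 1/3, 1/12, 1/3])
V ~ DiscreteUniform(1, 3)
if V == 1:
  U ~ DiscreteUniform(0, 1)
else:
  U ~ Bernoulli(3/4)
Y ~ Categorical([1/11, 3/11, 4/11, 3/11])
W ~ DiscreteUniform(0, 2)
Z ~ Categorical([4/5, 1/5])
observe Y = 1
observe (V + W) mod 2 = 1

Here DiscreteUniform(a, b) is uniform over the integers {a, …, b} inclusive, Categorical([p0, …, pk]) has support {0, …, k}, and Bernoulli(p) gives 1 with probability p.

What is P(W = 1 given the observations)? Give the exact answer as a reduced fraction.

Enumerate traces; 80 have nonzero weight after conditioning:
  (X=0, V=1, U=0, Y=1, W=0, Z=0) weight 1/330
  (X=0, V=1, U=0, Y=1, W=0, Z=1) weight 1/1320
  (X=0, V=1, U=0, Y=1, W=2, Z=0) weight 1/330
  (X=0, V=1, U=0, Y=1, W=2, Z=1) weight 1/1320
  (X=0, V=1, U=1, Y=1, W=0, Z=0) weight 1/330
  (X=0, V=1, U=1, Y=1, W=0, Z=1) weight 1/1320
  (X=0, V=1, U=1, Y=1, W=2, Z=0) weight 1/330
  (X=0, V=1, U=1, Y=1, W=2, Z=1) weight 1/1320
  (X=0, V=2, U=0, Y=1, W=1, Z=0) weight 1/660
  … 71 more
Group by W:
  weight(W=0) = 2/33
  weight(W=1) = 1/33
  weight(W=2) = 2/33
Total weight = 2/33 + 1/33 + 2/33 = 5/33
P(W=0 | obs) = 2/33 / 5/33 = 2/5
P(W=1 | obs) = 1/33 / 5/33 = 1/5
P(W=2 | obs) = 2/33 / 5/33 = 2/5

P(W = 1 | obs) = 1/5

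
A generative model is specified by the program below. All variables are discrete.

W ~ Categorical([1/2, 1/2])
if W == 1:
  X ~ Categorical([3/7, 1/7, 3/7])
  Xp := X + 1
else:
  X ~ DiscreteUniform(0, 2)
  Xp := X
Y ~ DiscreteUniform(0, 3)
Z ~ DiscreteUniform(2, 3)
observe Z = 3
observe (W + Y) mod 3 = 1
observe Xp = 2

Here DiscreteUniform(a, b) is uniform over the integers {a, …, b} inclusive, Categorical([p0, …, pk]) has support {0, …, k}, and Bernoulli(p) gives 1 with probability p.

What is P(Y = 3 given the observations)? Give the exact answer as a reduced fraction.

P(Y = 3 | obs) = 3/13

Enumerate traces; 3 have nonzero weight after conditioning:
  (W=0, X=2, Y=1, Z=3) weight 1/48
  (W=1, X=1, Y=0, Z=3) weight 1/112
  (W=1, X=1, Y=3, Z=3) weight 1/112
Group by Y:
  weight(Y=0) = 1/112
  weight(Y=1) = 1/48
  weight(Y=3) = 1/112
Total weight = 1/112 + 1/48 + 1/112 = 13/336
P(Y=0 | obs) = 1/112 / 13/336 = 3/13
P(Y=1 | obs) = 1/48 / 13/336 = 7/13
P(Y=3 | obs) = 1/112 / 13/336 = 3/13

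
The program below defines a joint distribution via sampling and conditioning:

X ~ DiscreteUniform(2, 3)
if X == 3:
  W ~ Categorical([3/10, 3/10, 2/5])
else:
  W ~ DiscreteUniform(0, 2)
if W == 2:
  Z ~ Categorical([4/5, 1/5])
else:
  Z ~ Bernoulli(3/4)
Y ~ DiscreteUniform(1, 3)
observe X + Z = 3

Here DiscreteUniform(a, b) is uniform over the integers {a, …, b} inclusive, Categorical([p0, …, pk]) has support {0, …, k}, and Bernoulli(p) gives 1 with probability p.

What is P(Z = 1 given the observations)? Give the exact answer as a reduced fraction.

P(Z = 1 | obs) = 170/311

Enumerate traces; 18 have nonzero weight after conditioning:
  (X=2, W=0, Z=1, Y=1) weight 1/24
  (X=2, W=0, Z=1, Y=2) weight 1/24
  (X=2, W=0, Z=1, Y=3) weight 1/24
  (X=2, W=1, Z=1, Y=1) weight 1/24
  (X=2, W=1, Z=1, Y=2) weight 1/24
  (X=2, W=1, Z=1, Y=3) weight 1/24
  (X=2, W=2, Z=1, Y=1) weight 1/90
  (X=2, W=2, Z=1, Y=2) weight 1/90
  (X=3, W=0, Z=0, Y=1) weight 1/80
  … 9 more
Group by Z:
  weight(Z=0) = 47/200
  weight(Z=1) = 17/60
Total weight = 47/200 + 17/60 = 311/600
P(Z=0 | obs) = 47/200 / 311/600 = 141/311
P(Z=1 | obs) = 17/60 / 311/600 = 170/311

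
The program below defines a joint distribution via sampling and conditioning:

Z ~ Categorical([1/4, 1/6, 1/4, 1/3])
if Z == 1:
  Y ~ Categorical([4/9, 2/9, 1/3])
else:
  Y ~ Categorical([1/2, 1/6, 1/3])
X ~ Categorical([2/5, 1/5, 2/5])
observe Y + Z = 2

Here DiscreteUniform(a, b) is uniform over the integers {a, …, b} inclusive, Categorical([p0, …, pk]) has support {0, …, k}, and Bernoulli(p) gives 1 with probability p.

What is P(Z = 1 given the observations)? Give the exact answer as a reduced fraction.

P(Z = 1 | obs) = 8/53

Enumerate traces; 9 have nonzero weight after conditioning:
  (Z=0, Y=2, X=0) weight 1/30
  (Z=0, Y=2, X=1) weight 1/60
  (Z=0, Y=2, X=2) weight 1/30
  (Z=1, Y=1, X=0) weight 2/135
  (Z=1, Y=1, X=1) weight 1/135
  (Z=1, Y=1, X=2) weight 2/135
  (Z=2, Y=0, X=0) weight 1/20
  (Z=2, Y=0, X=1) weight 1/40
  … 1 more
Group by Z:
  weight(Z=0) = 1/12
  weight(Z=1) = 1/27
  weight(Z=2) = 1/8
Total weight = 1/12 + 1/27 + 1/8 = 53/216
P(Z=0 | obs) = 1/12 / 53/216 = 18/53
P(Z=1 | obs) = 1/27 / 53/216 = 8/53
P(Z=2 | obs) = 1/8 / 53/216 = 27/53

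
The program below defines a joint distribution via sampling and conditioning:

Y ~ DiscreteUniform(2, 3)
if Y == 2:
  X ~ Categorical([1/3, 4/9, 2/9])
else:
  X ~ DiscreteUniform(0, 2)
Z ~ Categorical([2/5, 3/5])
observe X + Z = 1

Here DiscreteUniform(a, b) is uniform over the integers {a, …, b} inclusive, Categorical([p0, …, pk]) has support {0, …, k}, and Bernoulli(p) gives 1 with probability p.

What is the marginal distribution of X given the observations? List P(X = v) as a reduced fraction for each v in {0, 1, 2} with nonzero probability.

Enumerate traces; 4 have nonzero weight after conditioning:
  (Y=2, X=0, Z=1) weight 1/10
  (Y=2, X=1, Z=0) weight 4/45
  (Y=3, X=0, Z=1) weight 1/10
  (Y=3, X=1, Z=0) weight 1/15
Group by X:
  weight(X=0) = 1/5
  weight(X=1) = 7/45
Total weight = 1/5 + 7/45 = 16/45
P(X=0 | obs) = 1/5 / 16/45 = 9/16
P(X=1 | obs) = 7/45 / 16/45 = 7/16

P(X=0) = 9/16, P(X=1) = 7/16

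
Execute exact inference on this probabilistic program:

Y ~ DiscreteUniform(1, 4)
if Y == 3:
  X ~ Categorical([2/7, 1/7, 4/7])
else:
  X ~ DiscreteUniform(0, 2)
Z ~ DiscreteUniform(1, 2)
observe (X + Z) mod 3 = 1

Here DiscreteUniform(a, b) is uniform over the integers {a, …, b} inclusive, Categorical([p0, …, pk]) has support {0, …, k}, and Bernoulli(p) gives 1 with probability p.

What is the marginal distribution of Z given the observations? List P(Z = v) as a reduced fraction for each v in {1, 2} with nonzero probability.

P(Z=1) = 9/20, P(Z=2) = 11/20

Enumerate traces; 8 have nonzero weight after conditioning:
  (Y=1, X=0, Z=1) weight 1/24
  (Y=1, X=2, Z=2) weight 1/24
  (Y=2, X=0, Z=1) weight 1/24
  (Y=2, X=2, Z=2) weight 1/24
  (Y=3, X=0, Z=1) weight 1/28
  (Y=3, X=2, Z=2) weight 1/14
  (Y=4, X=0, Z=1) weight 1/24
  (Y=4, X=2, Z=2) weight 1/24
Group by Z:
  weight(Z=1) = 9/56
  weight(Z=2) = 11/56
Total weight = 9/56 + 11/56 = 5/14
P(Z=1 | obs) = 9/56 / 5/14 = 9/20
P(Z=2 | obs) = 11/56 / 5/14 = 11/20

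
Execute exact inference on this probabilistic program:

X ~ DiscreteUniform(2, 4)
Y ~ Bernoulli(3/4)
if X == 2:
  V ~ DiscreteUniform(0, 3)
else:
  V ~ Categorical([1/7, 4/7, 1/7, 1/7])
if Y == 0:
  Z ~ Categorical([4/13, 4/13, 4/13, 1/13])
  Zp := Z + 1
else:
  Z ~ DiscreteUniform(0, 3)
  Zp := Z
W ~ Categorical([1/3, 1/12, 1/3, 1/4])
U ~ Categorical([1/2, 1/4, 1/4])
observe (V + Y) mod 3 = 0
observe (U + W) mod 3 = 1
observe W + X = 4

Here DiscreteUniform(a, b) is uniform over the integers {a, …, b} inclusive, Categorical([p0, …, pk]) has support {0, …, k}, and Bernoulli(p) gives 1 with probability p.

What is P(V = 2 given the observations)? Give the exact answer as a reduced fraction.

P(V = 2 | obs) = 3/5

Enumerate traces; 36 have nonzero weight after conditioning:
  (X=2, Y=0, V=0, Z=0, W=2, U=2) weight 1/1872
  (X=2, Y=0, V=0, Z=1, W=2, U=2) weight 1/1872
  (X=2, Y=0, V=0, Z=2, W=2, U=2) weight 1/1872
  (X=2, Y=0, V=0, Z=3, W=2, U=2) weight 1/7488
  (X=2, Y=0, V=3, Z=0, W=2, U=2) weight 1/1872
  (X=2, Y=0, V=3, Z=1, W=2, U=2) weight 1/1872
  (X=2, Y=0, V=3, Z=2, W=2, U=2) weight 1/1872
  (X=2, Y=0, V=3, Z=3, W=2, U=2) weight 1/7488
  (X=2, Y=1, V=2, Z=0, W=2, U=2) weight 1/768
  … 27 more
Group by V:
  weight(V=0) = 13/4032
  weight(V=2) = 13/1344
  weight(V=3) = 13/4032
Total weight = 13/4032 + 13/1344 + 13/4032 = 65/4032
P(V=0 | obs) = 13/4032 / 65/4032 = 1/5
P(V=2 | obs) = 13/1344 / 65/4032 = 3/5
P(V=3 | obs) = 13/4032 / 65/4032 = 1/5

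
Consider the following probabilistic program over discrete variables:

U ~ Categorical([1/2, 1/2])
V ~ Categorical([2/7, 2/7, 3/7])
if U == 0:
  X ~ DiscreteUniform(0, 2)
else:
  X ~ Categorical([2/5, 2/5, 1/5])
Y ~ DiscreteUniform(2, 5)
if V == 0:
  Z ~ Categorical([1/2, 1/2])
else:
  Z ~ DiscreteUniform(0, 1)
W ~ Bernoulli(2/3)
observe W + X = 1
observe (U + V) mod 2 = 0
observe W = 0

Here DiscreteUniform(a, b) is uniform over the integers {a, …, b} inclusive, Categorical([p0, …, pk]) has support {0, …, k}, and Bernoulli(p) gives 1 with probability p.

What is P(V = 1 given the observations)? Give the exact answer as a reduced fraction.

P(V = 1 | obs) = 12/37

Enumerate traces; 24 have nonzero weight after conditioning:
  (U=0, V=0, X=1, Y=2, Z=0, W=0) weight 1/504
  (U=0, V=0, X=1, Y=2, Z=1, W=0) weight 1/504
  (U=0, V=0, X=1, Y=3, Z=0, W=0) weight 1/504
  (U=0, V=0, X=1, Y=3, Z=1, W=0) weight 1/504
  (U=0, V=0, X=1, Y=4, Z=0, W=0) weight 1/504
  (U=0, V=0, X=1, Y=4, Z=1, W=0) weight 1/504
  (U=0, V=0, X=1, Y=5, Z=0, W=0) weight 1/504
  (U=0, V=0, X=1, Y=5, Z=1, W=0) weight 1/504
  (U=0, V=2, X=1, Y=2, Z=0, W=0) weight 1/336
  (U=1, V=1, X=1, Y=2, Z=0, W=0) weight 1/420
  … 14 more
Group by V:
  weight(V=0) = 1/63
  weight(V=1) = 2/105
  weight(V=2) = 1/42
Total weight = 1/63 + 2/105 + 1/42 = 37/630
P(V=0 | obs) = 1/63 / 37/630 = 10/37
P(V=1 | obs) = 2/105 / 37/630 = 12/37
P(V=2 | obs) = 1/42 / 37/630 = 15/37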